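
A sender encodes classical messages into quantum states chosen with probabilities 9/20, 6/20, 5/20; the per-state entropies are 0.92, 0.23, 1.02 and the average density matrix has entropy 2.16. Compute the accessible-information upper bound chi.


chi = S(rho) - sum_i p_i * S(rho_i)
Weighted entropy = 9/20 * 0.92 + 6/20 * 0.23 + 5/20 * 1.02
= 0.7380
chi = 2.16 - 0.7380
= 1.4220

1.4220


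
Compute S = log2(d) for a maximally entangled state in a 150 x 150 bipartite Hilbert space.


For a maximally entangled state in d x d:
S = log2(d) = log2(150)
= 7.2288

7.2288


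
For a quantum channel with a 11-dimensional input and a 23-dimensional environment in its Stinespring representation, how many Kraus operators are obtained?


Tracing out the environment in an orthonormal basis {|i>_E} gives Kraus operators K_i = <i|_E U |0>_E.
Number of Kraus operators = dim(H_env) = d_env
= 23

23


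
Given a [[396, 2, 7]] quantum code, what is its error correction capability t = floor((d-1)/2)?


Code parameters: [[396, 2, 7]], distance d = 7.
Number of correctable errors = floor((d-1)/2)
= floor((7 - 1)/2)
= floor(6/2)
= 3

3


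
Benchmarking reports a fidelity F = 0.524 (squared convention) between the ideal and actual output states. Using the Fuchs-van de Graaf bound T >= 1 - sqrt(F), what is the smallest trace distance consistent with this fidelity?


Fuchs-van de Graaf (squared-fidelity convention): 1 - sqrt(F) <= T <= sqrt(1 - F).
Lower bound: T >= 1 - sqrt(F)
sqrt(F) = sqrt(0.524) = 0.7239
T >= 1 - 0.7239
T >= 0.2761

0.2761


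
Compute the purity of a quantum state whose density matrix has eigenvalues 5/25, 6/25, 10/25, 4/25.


tr(rho^2) = sum of eigenvalues squared
= (5/25)^2 + (6/25)^2 + (10/25)^2 + (4/25)^2
= (25 + 36 + 100 + 16) / 625
= 177/625
= 0.2832

0.2832


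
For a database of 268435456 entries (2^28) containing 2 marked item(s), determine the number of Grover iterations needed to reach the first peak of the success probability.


After j Grover iterations the success probability is P(j) = sin^2((2j+1)*theta), where sin(theta) = sqrt(k/N).
N = 2^28 = 268435456, k = 2
sin(theta) = sqrt(k/N) = 8.631674575e-05
theta = arcsin(sqrt(k/N)) = 8.631674586e-05 rad
P(j) reaches its first maximum when (2j+1)*theta is as close as possible to pi/2, i.e. j = round(pi/(4*theta) - 1/2).
pi/(4*theta) - 1/2 = 9098.5242
(For comparison, the common estimate pi/4 * sqrt(N/k) = 9099.0243; the exact maximiser is used here.)
Optimal iterations = 9099

9099


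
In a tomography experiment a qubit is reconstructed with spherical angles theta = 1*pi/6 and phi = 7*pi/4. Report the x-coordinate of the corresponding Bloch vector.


theta = 0.5236, phi = 5.4978
r_x = sin(theta)*cos(phi) = 0.5000 * 0.7071
r_x = 0.3536

0.3536


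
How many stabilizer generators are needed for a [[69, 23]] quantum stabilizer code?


For an [[n,k]] stabilizer code:
Number of stabilizer generators = n - k
= 69 - 23
= 46

46


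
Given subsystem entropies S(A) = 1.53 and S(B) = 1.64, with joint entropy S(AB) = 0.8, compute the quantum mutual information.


I(A:B) = S(A) + S(B) - S(AB)
= 1.53 + 1.64 - 0.8
= 2.3700

2.3700


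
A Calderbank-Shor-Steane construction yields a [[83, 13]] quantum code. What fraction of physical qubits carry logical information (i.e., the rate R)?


Code rate R = k/n
= 13/83
= 0.1566

0.1566


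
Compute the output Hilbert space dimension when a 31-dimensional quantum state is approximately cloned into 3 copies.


Output space = H^(tensor 3) where dim(H) = 31
dim = 31^3
= 961 (after 2 factors)
= 29791 (after 3 factors)
= 29791

29791


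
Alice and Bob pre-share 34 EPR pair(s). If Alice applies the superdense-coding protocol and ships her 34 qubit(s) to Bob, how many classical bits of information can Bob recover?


Superdense coding allows 2 classical bits per shared entangled pair.
34 pair(s) -> 2 * 34 = 68 classical bits

68


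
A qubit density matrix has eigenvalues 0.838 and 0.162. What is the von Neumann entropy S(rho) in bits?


S = -p*log2(p) - (1-p)*log2(1-p)
p = 0.8380, 1-p = 0.1620
= -0.8380 * log2(0.8380) - 0.1620 * log2(0.1620)
= -(-0.2137) - (-0.4254)
= 0.6391

0.6391


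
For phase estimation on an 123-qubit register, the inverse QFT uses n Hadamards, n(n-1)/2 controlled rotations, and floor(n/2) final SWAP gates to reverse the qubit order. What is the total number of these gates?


Hadamard gates: 123
Controlled rotations: n*(n-1)/2 = 123*122/2 = 7503
SWAP gates: floor(n/2) = floor(123/2) = 61
Total = 123 + 7503 + 61
= 7687

7687


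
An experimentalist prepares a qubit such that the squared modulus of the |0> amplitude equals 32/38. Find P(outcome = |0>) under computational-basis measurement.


|alpha|^2 = 32/38 = 0.8421
|beta|^2 = 1 - 32/38 = 6/38 = 0.1579
P(|0>) = |alpha|^2 = 0.8421

0.8421


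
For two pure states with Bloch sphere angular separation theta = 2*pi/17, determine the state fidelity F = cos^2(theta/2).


For states separated by angle theta on Bloch sphere:
F = cos^2(theta/2)
theta = 2*pi/17 = 0.3696
theta/2 = 0.1848
cos(theta/2) = 0.9830
F = 0.9662

0.9662


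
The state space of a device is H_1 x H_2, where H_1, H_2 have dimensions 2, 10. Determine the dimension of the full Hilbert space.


dim(H_1 x H_2) = 2 * 10
= 20

20


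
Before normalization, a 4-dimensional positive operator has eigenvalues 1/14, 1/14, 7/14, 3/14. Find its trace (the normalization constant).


tr(M) = sum of eigenvalues
= 1/14 + 1/14 + 7/14 + 3/14
= 12/14
= 0.8571

0.8571


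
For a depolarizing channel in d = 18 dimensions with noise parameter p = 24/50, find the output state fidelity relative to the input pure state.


F = (1-p) + p/d
= (1 - 0.4800) + 0.4800/18
= 0.5200 + 0.0267
= 0.5467

0.5467


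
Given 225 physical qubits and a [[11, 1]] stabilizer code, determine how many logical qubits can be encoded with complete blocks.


Each code block uses 11 physical qubits for 1 logical qubit(s).
Number of complete blocks = floor(225 / 11) = 20
Logical qubits = 20 * 1
= 20

20


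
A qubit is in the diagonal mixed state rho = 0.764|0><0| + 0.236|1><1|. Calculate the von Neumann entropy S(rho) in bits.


S = -p*log2(p) - (1-p)*log2(1-p)
p = 0.7640, 1-p = 0.2360
= -0.7640 * log2(0.7640) - 0.2360 * log2(0.2360)
= -(-0.2967) - (-0.4916)
= 0.7883

0.7883


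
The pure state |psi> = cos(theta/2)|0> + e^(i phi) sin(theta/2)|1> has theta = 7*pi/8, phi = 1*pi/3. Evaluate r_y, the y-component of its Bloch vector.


theta = 2.7489, phi = 1.0472
r_y = sin(theta)*sin(phi) = 0.3827 * 0.8660
r_y = 0.3314

0.3314


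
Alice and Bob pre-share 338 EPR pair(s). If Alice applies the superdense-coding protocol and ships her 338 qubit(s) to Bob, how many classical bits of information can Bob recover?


Superdense coding allows 2 classical bits per shared entangled pair.
338 pair(s) -> 2 * 338 = 676 classical bits

676


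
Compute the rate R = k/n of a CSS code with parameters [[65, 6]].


Code rate R = k/n
= 6/65
= 0.0923

0.0923


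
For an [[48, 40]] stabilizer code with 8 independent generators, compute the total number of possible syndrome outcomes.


Each stabilizer generator gives a binary (+1 or -1) measurement outcome.
With 8 independent generators:
Total syndromes = 2^8
= 256

256


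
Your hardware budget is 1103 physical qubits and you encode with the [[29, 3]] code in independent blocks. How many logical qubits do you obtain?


Each code block uses 29 physical qubits for 3 logical qubit(s).
Number of complete blocks = floor(1103 / 29) = 38
Logical qubits = 38 * 3
= 114

114


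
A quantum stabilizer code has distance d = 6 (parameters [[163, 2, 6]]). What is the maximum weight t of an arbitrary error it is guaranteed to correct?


Code parameters: [[163, 2, 6]], distance d = 6.
Number of correctable errors = floor((d-1)/2)
= floor((6 - 1)/2)
= floor(5/2)
= 2

2


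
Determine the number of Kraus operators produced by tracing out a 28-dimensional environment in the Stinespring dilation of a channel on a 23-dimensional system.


Tracing out the environment in an orthonormal basis {|i>_E} gives Kraus operators K_i = <i|_E U |0>_E.
Number of Kraus operators = dim(H_env) = d_env
= 28

28


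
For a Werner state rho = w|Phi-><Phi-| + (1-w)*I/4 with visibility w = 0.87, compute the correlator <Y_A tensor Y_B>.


|Phi-> = (|00> - |11>)/sqrt(2)
For the pure Bell state, <Y_A Y_B> = +1 (Bell-state Pauli correlator).
The maximally-mixed part I/4 has tr(I/4 * P tensor P) = 0 for any traceless Pauli P.
So <Y_A Y_B>_rho = w * (+1) + (1 - w) * 0
= 0.87 * (+1)
= 0.8700

0.8700


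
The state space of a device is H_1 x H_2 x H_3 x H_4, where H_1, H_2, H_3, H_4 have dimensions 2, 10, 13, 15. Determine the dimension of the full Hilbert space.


dim(H_1 x H_2 x H_3 x H_4) = 2 * 10 * 13 * 15
= 20 * 13 * 15
= 260 * 15
= 3900

3900


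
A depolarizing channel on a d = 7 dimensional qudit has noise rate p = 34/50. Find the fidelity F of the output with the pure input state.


F = (1-p) + p/d
= (1 - 0.6800) + 0.6800/7
= 0.3200 + 0.0971
= 0.4171

0.4171


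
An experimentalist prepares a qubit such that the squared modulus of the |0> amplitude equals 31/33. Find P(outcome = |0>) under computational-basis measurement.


|alpha|^2 = 31/33 = 0.9394
|beta|^2 = 1 - 31/33 = 2/33 = 0.0606
P(|0>) = |alpha|^2 = 0.9394

0.9394


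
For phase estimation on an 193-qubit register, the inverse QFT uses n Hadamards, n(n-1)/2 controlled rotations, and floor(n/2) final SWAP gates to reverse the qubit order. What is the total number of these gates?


Hadamard gates: 193
Controlled rotations: n*(n-1)/2 = 193*192/2 = 18528
SWAP gates: floor(n/2) = floor(193/2) = 96
Total = 193 + 18528 + 96
= 18817

18817


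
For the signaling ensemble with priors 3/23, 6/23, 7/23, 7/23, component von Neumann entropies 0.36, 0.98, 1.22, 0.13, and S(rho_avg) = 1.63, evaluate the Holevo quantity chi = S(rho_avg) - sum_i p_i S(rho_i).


chi = S(rho) - sum_i p_i * S(rho_i)
Weighted entropy = 3/23 * 0.36 + 6/23 * 0.98 + 7/23 * 1.22 + 7/23 * 0.13
= 0.7135
chi = 1.63 - 0.7135
= 0.9165

0.9165


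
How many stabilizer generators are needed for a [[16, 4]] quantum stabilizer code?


For an [[n,k]] stabilizer code:
Number of stabilizer generators = n - k
= 16 - 4
= 12

12


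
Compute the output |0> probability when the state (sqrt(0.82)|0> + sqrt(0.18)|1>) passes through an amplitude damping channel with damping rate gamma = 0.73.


For amplitude damping with parameter gamma on state sqrt(a)|0> + sqrt(b)|1>:
alpha^2 = 0.82, beta^2 = 0.18
P(|0>) = alpha^2 + gamma * beta^2
= 0.82 + 0.73 * 0.18
= 0.82 + 0.1314
= 0.9514

0.9514


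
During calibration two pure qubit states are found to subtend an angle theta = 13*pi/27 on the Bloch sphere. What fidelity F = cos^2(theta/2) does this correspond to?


For states separated by angle theta on Bloch sphere:
F = cos^2(theta/2)
theta = 13*pi/27 = 1.5126
theta/2 = 0.7563
cos(theta/2) = 0.7274
F = 0.5291

0.5291


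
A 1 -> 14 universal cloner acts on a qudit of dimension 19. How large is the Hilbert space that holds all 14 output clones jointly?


Output space = H^(tensor 14) where dim(H) = 19
dim = 19^14
= 361 (after 2 factors)
= 6859 (after 3 factors)
= 130321 (after 4 factors)
= 2476099 (after 5 factors)
= 47045881 (after 6 factors)
= 893871739 (after 7 factors)
= 16983563041 (after 8 factors)
= 322687697779 (after 9 factors)
= 6131066257801 (after 10 factors)
= 116490258898219 (after 11 factors)
= 2213314919066161 (after 12 factors)
= 42052983462257059 (after 13 factors)
= 799006685782884121 (after 14 factors)
= 799006685782884121

799006685782884121


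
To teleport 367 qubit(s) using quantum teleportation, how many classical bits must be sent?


Quantum teleportation requires 2 classical bits per qubit teleported.
367 qubit(s) -> 2 * 367 = 734 classical bits

734


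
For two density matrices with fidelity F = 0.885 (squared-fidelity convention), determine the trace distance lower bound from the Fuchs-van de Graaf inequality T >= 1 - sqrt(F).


Fuchs-van de Graaf (squared-fidelity convention): 1 - sqrt(F) <= T <= sqrt(1 - F).
Lower bound: T >= 1 - sqrt(F)
sqrt(F) = sqrt(0.885) = 0.9407
T >= 1 - 0.9407
T >= 0.0593

0.0593


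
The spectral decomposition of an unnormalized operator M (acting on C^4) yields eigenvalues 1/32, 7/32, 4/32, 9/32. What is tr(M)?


tr(M) = sum of eigenvalues
= 1/32 + 7/32 + 4/32 + 9/32
= 21/32
= 0.6562

0.6562


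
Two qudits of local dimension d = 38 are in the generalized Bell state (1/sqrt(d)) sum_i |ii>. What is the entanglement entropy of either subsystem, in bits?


For a maximally entangled state in d x d:
S = log2(d) = log2(38)
= 5.2479

5.2479


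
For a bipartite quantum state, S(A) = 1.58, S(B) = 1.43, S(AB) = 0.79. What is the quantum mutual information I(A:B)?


I(A:B) = S(A) + S(B) - S(AB)
= 1.58 + 1.43 - 0.79
= 2.2200

2.2200


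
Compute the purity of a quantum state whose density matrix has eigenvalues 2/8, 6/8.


tr(rho^2) = sum of eigenvalues squared
= (2/8)^2 + (6/8)^2
= (4 + 36) / 64
= 40/64
= 0.6250

0.6250


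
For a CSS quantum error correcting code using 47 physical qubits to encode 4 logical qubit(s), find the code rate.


Code rate R = k/n
= 4/47
= 0.0851

0.0851


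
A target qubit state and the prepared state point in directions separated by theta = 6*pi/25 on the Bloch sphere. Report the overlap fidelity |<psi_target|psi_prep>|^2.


For states separated by angle theta on Bloch sphere:
F = cos^2(theta/2)
theta = 6*pi/25 = 0.7540
theta/2 = 0.3770
cos(theta/2) = 0.9298
F = 0.8645

0.8645


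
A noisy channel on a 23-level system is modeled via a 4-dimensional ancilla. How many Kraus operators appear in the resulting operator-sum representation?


Tracing out the environment in an orthonormal basis {|i>_E} gives Kraus operators K_i = <i|_E U |0>_E.
Number of Kraus operators = dim(H_env) = d_env
= 4

4


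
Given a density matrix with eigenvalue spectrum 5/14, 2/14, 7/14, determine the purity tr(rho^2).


tr(rho^2) = sum of eigenvalues squared
= (5/14)^2 + (2/14)^2 + (7/14)^2
= (25 + 4 + 49) / 196
= 78/196
= 0.3980

0.3980


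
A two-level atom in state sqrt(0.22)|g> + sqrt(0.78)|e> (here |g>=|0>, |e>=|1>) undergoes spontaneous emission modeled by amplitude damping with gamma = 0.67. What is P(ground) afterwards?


For amplitude damping with parameter gamma on state sqrt(a)|0> + sqrt(b)|1>:
alpha^2 = 0.22, beta^2 = 0.78
P(|0>) = alpha^2 + gamma * beta^2
= 0.22 + 0.67 * 0.78
= 0.22 + 0.5226
= 0.7426

0.7426


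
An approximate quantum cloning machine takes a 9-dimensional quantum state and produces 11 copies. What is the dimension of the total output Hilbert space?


Output space = H^(tensor 11) where dim(H) = 9
dim = 9^11
= 81 (after 2 factors)
= 729 (after 3 factors)
= 6561 (after 4 factors)
= 59049 (after 5 factors)
= 531441 (after 6 factors)
= 4782969 (after 7 factors)
= 43046721 (after 8 factors)
= 387420489 (after 9 factors)
= 3486784401 (after 10 factors)
= 31381059609 (after 11 factors)
= 31381059609

31381059609


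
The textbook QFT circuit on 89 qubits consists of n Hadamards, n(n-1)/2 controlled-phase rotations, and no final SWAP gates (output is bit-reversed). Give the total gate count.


Hadamard gates: 89
Controlled rotations: n*(n-1)/2 = 89*88/2 = 3916
SWAP gates: 0 (omitted)
Total = 89 + 3916
= 4005

4005


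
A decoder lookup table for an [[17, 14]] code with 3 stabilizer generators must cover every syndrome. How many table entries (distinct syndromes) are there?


Each stabilizer generator gives a binary (+1 or -1) measurement outcome.
With 3 independent generators:
Total syndromes = 2^3
= 8

8


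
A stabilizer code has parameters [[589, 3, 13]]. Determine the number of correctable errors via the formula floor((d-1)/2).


Code parameters: [[589, 3, 13]], distance d = 13.
Number of correctable errors = floor((d-1)/2)
= floor((13 - 1)/2)
= floor(12/2)
= 6

6


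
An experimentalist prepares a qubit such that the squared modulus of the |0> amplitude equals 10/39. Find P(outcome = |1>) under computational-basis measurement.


|alpha|^2 = 10/39 = 0.2564
|beta|^2 = 1 - 10/39 = 29/39 = 0.7436
P(|1>) = |beta|^2 = 0.7436

0.7436


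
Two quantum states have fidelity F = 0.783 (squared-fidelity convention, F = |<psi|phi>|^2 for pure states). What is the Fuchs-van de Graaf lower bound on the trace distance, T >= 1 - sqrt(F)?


Fuchs-van de Graaf (squared-fidelity convention): 1 - sqrt(F) <= T <= sqrt(1 - F).
Lower bound: T >= 1 - sqrt(F)
sqrt(F) = sqrt(0.783) = 0.8849
T >= 1 - 0.8849
T >= 0.1151

0.1151


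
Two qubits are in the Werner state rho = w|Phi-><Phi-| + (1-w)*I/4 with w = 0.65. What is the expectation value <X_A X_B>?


|Phi-> = (|00> - |11>)/sqrt(2)
For the pure Bell state, <X_A X_B> = -1 (Bell-state Pauli correlator).
The maximally-mixed part I/4 has tr(I/4 * P tensor P) = 0 for any traceless Pauli P.
So <X_A X_B>_rho = w * (-1) + (1 - w) * 0
= 0.65 * (-1)
= -0.6500

-0.6500


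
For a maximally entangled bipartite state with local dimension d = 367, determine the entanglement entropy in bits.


For a maximally entangled state in d x d:
S = log2(d) = log2(367)
= 8.5196

8.5196


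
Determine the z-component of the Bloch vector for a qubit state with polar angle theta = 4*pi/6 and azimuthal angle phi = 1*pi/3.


theta = 2.0944, phi = 1.0472
r_z = cos(theta) = -0.5000

-0.5000


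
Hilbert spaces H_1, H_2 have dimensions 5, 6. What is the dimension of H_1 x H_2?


dim(H_1 x H_2) = 5 * 6
= 30

30


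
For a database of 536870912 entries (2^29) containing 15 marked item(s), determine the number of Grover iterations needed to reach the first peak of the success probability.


After j Grover iterations the success probability is P(j) = sin^2((2j+1)*theta), where sin(theta) = sqrt(k/N).
N = 2^29 = 536870912, k = 15
sin(theta) = sqrt(k/N) = 0.0001671516594
theta = arcsin(sqrt(k/N)) = 0.0001671516602 rad
P(j) reaches its first maximum when (2j+1)*theta is as close as possible to pi/2, i.e. j = round(pi/(4*theta) - 1/2).
pi/(4*theta) - 1/2 = 4698.2159
(For comparison, the common estimate pi/4 * sqrt(N/k) = 4698.7159; the exact maximiser is used here.)
Optimal iterations = 4698

4698


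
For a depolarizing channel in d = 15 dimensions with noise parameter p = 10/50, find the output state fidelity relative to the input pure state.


F = (1-p) + p/d
= (1 - 0.2000) + 0.2000/15
= 0.8000 + 0.0133
= 0.8133

0.8133


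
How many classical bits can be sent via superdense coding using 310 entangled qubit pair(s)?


Superdense coding allows 2 classical bits per shared entangled pair.
310 pair(s) -> 2 * 310 = 620 classical bits

620


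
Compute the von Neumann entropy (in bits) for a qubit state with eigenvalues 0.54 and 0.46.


S = -p*log2(p) - (1-p)*log2(1-p)
p = 0.5400, 1-p = 0.4600
= -0.5400 * log2(0.5400) - 0.4600 * log2(0.4600)
= -(-0.4800) - (-0.5153)
= 0.9954

0.9954


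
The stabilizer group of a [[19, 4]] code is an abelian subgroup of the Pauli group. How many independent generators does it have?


For an [[n,k]] stabilizer code:
Number of stabilizer generators = n - k
= 19 - 4
= 15

15


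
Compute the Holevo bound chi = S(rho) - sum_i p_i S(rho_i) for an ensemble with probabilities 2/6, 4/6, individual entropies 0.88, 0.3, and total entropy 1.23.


chi = S(rho) - sum_i p_i * S(rho_i)
Weighted entropy = 2/6 * 0.88 + 4/6 * 0.3
= 0.4933
chi = 1.23 - 0.4933
= 0.7367

0.7367


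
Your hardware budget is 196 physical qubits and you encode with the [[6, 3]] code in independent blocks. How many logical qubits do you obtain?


Each code block uses 6 physical qubits for 3 logical qubit(s).
Number of complete blocks = floor(196 / 6) = 32
Logical qubits = 32 * 3
= 96

96


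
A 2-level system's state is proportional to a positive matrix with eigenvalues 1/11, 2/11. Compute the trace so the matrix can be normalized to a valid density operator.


tr(M) = sum of eigenvalues
= 1/11 + 2/11
= 3/11
= 0.2727

0.2727


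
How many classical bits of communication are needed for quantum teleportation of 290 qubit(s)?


Quantum teleportation requires 2 classical bits per qubit teleported.
290 qubit(s) -> 2 * 290 = 580 classical bits

580


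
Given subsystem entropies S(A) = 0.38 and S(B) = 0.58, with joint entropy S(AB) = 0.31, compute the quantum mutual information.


I(A:B) = S(A) + S(B) - S(AB)
= 0.38 + 0.58 - 0.31
= 0.6500

0.6500


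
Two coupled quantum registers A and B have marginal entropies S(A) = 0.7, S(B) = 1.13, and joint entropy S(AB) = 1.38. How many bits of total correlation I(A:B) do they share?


I(A:B) = S(A) + S(B) - S(AB)
= 0.7 + 1.13 - 1.38
= 0.4500

0.4500


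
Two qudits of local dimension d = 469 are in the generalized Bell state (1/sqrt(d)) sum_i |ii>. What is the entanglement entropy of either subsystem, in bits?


For a maximally entangled state in d x d:
S = log2(d) = log2(469)
= 8.8734

8.8734


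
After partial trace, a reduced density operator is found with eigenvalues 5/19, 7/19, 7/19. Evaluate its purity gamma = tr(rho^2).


tr(rho^2) = sum of eigenvalues squared
= (5/19)^2 + (7/19)^2 + (7/19)^2
= (25 + 49 + 49) / 361
= 123/361
= 0.3407

0.3407


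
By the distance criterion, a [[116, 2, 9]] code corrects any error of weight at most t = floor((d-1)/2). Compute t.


Code parameters: [[116, 2, 9]], distance d = 9.
Number of correctable errors = floor((d-1)/2)
= floor((9 - 1)/2)
= floor(8/2)
= 4

4


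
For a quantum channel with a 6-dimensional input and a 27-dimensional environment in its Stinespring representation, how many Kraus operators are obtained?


Tracing out the environment in an orthonormal basis {|i>_E} gives Kraus operators K_i = <i|_E U |0>_E.
Number of Kraus operators = dim(H_env) = d_env
= 27

27


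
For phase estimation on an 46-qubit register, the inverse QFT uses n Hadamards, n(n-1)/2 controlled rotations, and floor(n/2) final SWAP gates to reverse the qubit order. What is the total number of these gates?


Hadamard gates: 46
Controlled rotations: n*(n-1)/2 = 46*45/2 = 1035
SWAP gates: floor(n/2) = floor(46/2) = 23
Total = 46 + 1035 + 23
= 1104

1104


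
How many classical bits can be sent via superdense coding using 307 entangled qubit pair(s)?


Superdense coding allows 2 classical bits per shared entangled pair.
307 pair(s) -> 2 * 307 = 614 classical bits

614


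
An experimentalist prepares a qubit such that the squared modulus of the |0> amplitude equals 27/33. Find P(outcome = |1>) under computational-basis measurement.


|alpha|^2 = 27/33 = 0.8182
|beta|^2 = 1 - 27/33 = 6/33 = 0.1818
P(|1>) = |beta|^2 = 0.1818

0.1818


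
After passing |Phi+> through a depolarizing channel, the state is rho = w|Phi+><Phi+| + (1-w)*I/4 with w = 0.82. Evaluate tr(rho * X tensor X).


|Phi+> = (|00> + |11>)/sqrt(2)
For the pure Bell state, <X_A X_B> = +1 (Bell-state Pauli correlator).
The maximally-mixed part I/4 has tr(I/4 * P tensor P) = 0 for any traceless Pauli P.
So <X_A X_B>_rho = w * (+1) + (1 - w) * 0
= 0.82 * (+1)
= 0.8200

0.8200


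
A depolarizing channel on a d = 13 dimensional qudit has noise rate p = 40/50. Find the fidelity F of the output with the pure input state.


F = (1-p) + p/d
= (1 - 0.8000) + 0.8000/13
= 0.2000 + 0.0615
= 0.2615

0.2615


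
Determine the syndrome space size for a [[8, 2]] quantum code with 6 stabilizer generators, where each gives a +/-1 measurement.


Each stabilizer generator gives a binary (+1 or -1) measurement outcome.
With 6 independent generators:
Total syndromes = 2^6
= 64

64


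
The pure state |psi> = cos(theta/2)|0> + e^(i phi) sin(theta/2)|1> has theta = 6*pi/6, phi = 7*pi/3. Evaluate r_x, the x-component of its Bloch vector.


theta = 3.1416, phi = 7.3304
r_x = sin(theta)*cos(phi) = 0.0000 * 0.5000
r_x = 0.0000

0.0000


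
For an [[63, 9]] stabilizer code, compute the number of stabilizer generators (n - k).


For an [[n,k]] stabilizer code:
Number of stabilizer generators = n - k
= 63 - 9
= 54

54


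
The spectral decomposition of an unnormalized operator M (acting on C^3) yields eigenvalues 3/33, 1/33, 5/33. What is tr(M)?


tr(M) = sum of eigenvalues
= 3/33 + 1/33 + 5/33
= 9/33
= 0.2727

0.2727


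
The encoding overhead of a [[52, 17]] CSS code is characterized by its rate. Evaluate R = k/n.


Code rate R = k/n
= 17/52
= 0.3269

0.3269


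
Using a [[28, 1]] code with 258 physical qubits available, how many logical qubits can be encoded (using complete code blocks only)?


Each code block uses 28 physical qubits for 1 logical qubit(s).
Number of complete blocks = floor(258 / 28) = 9
Logical qubits = 9 * 1
= 9

9


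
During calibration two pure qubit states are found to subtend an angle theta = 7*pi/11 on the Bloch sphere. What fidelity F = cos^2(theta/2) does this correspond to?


For states separated by angle theta on Bloch sphere:
F = cos^2(theta/2)
theta = 7*pi/11 = 1.9992
theta/2 = 0.9996
cos(theta/2) = 0.5406
F = 0.2923

0.2923


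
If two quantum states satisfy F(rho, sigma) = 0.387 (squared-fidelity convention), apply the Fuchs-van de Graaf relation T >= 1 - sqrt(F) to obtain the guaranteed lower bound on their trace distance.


Fuchs-van de Graaf (squared-fidelity convention): 1 - sqrt(F) <= T <= sqrt(1 - F).
Lower bound: T >= 1 - sqrt(F)
sqrt(F) = sqrt(0.387) = 0.6221
T >= 1 - 0.6221
T >= 0.3779

0.3779


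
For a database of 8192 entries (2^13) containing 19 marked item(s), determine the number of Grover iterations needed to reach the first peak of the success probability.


After j Grover iterations the success probability is P(j) = sin^2((2j+1)*theta), where sin(theta) = sqrt(k/N).
N = 2^13 = 8192, k = 19
sin(theta) = sqrt(k/N) = 0.0481594844
theta = arcsin(sqrt(k/N)) = 0.04817812019 rad
P(j) reaches its first maximum when (2j+1)*theta is as close as possible to pi/2, i.e. j = round(pi/(4*theta) - 1/2).
pi/(4*theta) - 1/2 = 15.8020
(For comparison, the common estimate pi/4 * sqrt(N/k) = 16.3083; the exact maximiser is used here.)
Optimal iterations = 16

16


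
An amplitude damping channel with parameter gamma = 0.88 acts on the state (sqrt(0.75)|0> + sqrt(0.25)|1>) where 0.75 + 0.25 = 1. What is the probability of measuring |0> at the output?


For amplitude damping with parameter gamma on state sqrt(a)|0> + sqrt(b)|1>:
alpha^2 = 0.75, beta^2 = 0.25
P(|0>) = alpha^2 + gamma * beta^2
= 0.75 + 0.88 * 0.25
= 0.75 + 0.2200
= 0.9700

0.9700


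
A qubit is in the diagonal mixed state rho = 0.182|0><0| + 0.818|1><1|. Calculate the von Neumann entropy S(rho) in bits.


S = -p*log2(p) - (1-p)*log2(1-p)
p = 0.1820, 1-p = 0.8180
= -0.1820 * log2(0.1820) - 0.8180 * log2(0.8180)
= -(-0.4474) - (-0.2371)
= 0.6844

0.6844


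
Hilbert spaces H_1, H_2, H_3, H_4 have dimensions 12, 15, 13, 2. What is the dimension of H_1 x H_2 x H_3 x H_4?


dim(H_1 x H_2 x H_3 x H_4) = 12 * 15 * 13 * 2
= 180 * 13 * 2
= 2340 * 2
= 4680

4680


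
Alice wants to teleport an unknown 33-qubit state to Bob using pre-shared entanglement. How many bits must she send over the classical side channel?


Quantum teleportation requires 2 classical bits per qubit teleported.
33 qubit(s) -> 2 * 33 = 66 classical bits

66


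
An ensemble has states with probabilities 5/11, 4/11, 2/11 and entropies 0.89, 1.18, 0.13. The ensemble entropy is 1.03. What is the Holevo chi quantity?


chi = S(rho) - sum_i p_i * S(rho_i)
Weighted entropy = 5/11 * 0.89 + 4/11 * 1.18 + 2/11 * 0.13
= 0.8573
chi = 1.03 - 0.8573
= 0.1727

0.1727


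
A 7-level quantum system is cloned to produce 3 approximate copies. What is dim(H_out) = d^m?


Output space = H^(tensor 3) where dim(H) = 7
dim = 7^3
= 49 (after 2 factors)
= 343 (after 3 factors)
= 343

343


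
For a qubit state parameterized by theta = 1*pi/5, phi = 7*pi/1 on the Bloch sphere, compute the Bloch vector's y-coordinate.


theta = 0.6283, phi = 21.9911
r_y = sin(theta)*sin(phi) = 0.5878 * 0.0000
r_y = 0.0000

0.0000


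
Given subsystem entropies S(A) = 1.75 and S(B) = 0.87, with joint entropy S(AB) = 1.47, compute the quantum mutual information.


I(A:B) = S(A) + S(B) - S(AB)
= 1.75 + 0.87 - 1.47
= 1.1500

1.1500


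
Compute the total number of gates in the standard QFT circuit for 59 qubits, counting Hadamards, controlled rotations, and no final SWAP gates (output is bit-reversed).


Hadamard gates: 59
Controlled rotations: n*(n-1)/2 = 59*58/2 = 1711
SWAP gates: 0 (omitted)
Total = 59 + 1711
= 1770

1770


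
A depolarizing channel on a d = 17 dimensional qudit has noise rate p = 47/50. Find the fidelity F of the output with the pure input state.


F = (1-p) + p/d
= (1 - 0.9400) + 0.9400/17
= 0.0600 + 0.0553
= 0.1153

0.1153


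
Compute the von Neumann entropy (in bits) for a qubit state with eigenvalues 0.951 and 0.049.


S = -p*log2(p) - (1-p)*log2(1-p)
p = 0.9510, 1-p = 0.0490
= -0.9510 * log2(0.9510) - 0.0490 * log2(0.0490)
= -(-0.0689) - (-0.2132)
= 0.2821

0.2821


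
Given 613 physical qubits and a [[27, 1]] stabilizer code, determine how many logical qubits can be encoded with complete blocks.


Each code block uses 27 physical qubits for 1 logical qubit(s).
Number of complete blocks = floor(613 / 27) = 22
Logical qubits = 22 * 1
= 22

22


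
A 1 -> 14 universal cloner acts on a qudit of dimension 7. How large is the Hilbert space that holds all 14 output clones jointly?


Output space = H^(tensor 14) where dim(H) = 7
dim = 7^14
= 49 (after 2 factors)
= 343 (after 3 factors)
= 2401 (after 4 factors)
= 16807 (after 5 factors)
= 117649 (after 6 factors)
= 823543 (after 7 factors)
= 5764801 (after 8 factors)
= 40353607 (after 9 factors)
= 282475249 (after 10 factors)
= 1977326743 (after 11 factors)
= 13841287201 (after 12 factors)
= 96889010407 (after 13 factors)
= 678223072849 (after 14 factors)
= 678223072849

678223072849


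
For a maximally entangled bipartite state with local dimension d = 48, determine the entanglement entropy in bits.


For a maximally entangled state in d x d:
S = log2(d) = log2(48)
= 5.5850

5.5850


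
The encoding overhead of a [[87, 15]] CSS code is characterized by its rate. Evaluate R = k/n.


Code rate R = k/n
= 15/87
= 0.1724

0.1724


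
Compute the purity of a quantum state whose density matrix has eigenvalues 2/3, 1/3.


tr(rho^2) = sum of eigenvalues squared
= (2/3)^2 + (1/3)^2
= (4 + 1) / 9
= 5/9
= 0.5556

0.5556


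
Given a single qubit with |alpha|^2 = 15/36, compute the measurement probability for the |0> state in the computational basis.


|alpha|^2 = 15/36 = 0.4167
|beta|^2 = 1 - 15/36 = 21/36 = 0.5833
P(|0>) = |alpha|^2 = 0.4167

0.4167


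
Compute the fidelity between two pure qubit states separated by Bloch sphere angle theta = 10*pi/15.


For states separated by angle theta on Bloch sphere:
F = cos^2(theta/2)
theta = 10*pi/15 = 2.0944
theta/2 = 1.0472
cos(theta/2) = 0.5000
F = 0.2500

0.2500


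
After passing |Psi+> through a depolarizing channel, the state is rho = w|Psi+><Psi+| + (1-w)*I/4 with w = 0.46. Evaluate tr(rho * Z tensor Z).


|Psi+> = (|01> + |10>)/sqrt(2)
For the pure Bell state, <Z_A Z_B> = -1 (Bell-state Pauli correlator).
The maximally-mixed part I/4 has tr(I/4 * P tensor P) = 0 for any traceless Pauli P.
So <Z_A Z_B>_rho = w * (-1) + (1 - w) * 0
= 0.46 * (-1)
= -0.4600

-0.4600


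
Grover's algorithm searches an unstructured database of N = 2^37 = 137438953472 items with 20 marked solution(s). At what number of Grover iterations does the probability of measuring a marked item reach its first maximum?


After j Grover iterations the success probability is P(j) = sin^2((2j+1)*theta), where sin(theta) = sqrt(k/N).
N = 2^37 = 137438953472, k = 20
sin(theta) = sqrt(k/N) = 1.206313194e-05
theta = arcsin(sqrt(k/N)) = 1.206313194e-05 rad
P(j) reaches its first maximum when (2j+1)*theta is as close as possible to pi/2, i.e. j = round(pi/(4*theta) - 1/2).
pi/(4*theta) - 1/2 = 65106.8177
(For comparison, the common estimate pi/4 * sqrt(N/k) = 65107.3177; the exact maximiser is used here.)
Optimal iterations = 65107

65107


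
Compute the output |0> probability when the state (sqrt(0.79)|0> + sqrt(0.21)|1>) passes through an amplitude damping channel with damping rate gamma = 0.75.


For amplitude damping with parameter gamma on state sqrt(a)|0> + sqrt(b)|1>:
alpha^2 = 0.79, beta^2 = 0.21
P(|0>) = alpha^2 + gamma * beta^2
= 0.79 + 0.75 * 0.21
= 0.79 + 0.1575
= 0.9475

0.9475


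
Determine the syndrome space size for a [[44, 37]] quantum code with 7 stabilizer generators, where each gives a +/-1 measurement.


Each stabilizer generator gives a binary (+1 or -1) measurement outcome.
With 7 independent generators:
Total syndromes = 2^7
= 128

128


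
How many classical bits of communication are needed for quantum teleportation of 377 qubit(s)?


Quantum teleportation requires 2 classical bits per qubit teleported.
377 qubit(s) -> 2 * 377 = 754 classical bits

754


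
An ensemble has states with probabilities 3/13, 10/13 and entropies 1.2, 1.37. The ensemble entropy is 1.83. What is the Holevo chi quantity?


chi = S(rho) - sum_i p_i * S(rho_i)
Weighted entropy = 3/13 * 1.2 + 10/13 * 1.37
= 1.3308
chi = 1.83 - 1.3308
= 0.4992

0.4992


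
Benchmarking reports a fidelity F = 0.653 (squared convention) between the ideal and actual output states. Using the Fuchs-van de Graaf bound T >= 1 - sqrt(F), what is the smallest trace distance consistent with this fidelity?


Fuchs-van de Graaf (squared-fidelity convention): 1 - sqrt(F) <= T <= sqrt(1 - F).
Lower bound: T >= 1 - sqrt(F)
sqrt(F) = sqrt(0.653) = 0.8081
T >= 1 - 0.8081
T >= 0.1919

0.1919


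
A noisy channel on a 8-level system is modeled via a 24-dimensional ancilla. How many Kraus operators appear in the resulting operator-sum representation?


Tracing out the environment in an orthonormal basis {|i>_E} gives Kraus operators K_i = <i|_E U |0>_E.
Number of Kraus operators = dim(H_env) = d_env
= 24

24


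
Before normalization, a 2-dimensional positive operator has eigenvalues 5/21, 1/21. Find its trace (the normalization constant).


tr(M) = sum of eigenvalues
= 5/21 + 1/21
= 6/21
= 0.2857

0.2857


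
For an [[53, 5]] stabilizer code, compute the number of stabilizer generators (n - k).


For an [[n,k]] stabilizer code:
Number of stabilizer generators = n - k
= 53 - 5
= 48

48


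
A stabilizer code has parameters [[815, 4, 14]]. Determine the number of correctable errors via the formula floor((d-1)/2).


Code parameters: [[815, 4, 14]], distance d = 14.
Number of correctable errors = floor((d-1)/2)
= floor((14 - 1)/2)
= floor(13/2)
= 6

6


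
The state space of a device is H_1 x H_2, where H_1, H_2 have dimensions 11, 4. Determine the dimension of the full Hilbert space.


dim(H_1 x H_2) = 11 * 4
= 44

44


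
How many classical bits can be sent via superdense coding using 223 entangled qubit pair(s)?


Superdense coding allows 2 classical bits per shared entangled pair.
223 pair(s) -> 2 * 223 = 446 classical bits

446


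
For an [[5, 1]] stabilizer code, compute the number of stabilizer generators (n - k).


For an [[n,k]] stabilizer code:
Number of stabilizer generators = n - k
= 5 - 1
= 4

4


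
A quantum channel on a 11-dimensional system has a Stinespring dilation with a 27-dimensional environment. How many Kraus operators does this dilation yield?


Tracing out the environment in an orthonormal basis {|i>_E} gives Kraus operators K_i = <i|_E U |0>_E.
Number of Kraus operators = dim(H_env) = d_env
= 27

27


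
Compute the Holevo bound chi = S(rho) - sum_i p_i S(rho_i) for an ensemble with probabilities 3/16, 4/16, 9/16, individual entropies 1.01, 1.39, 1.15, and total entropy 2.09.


chi = S(rho) - sum_i p_i * S(rho_i)
Weighted entropy = 3/16 * 1.01 + 4/16 * 1.39 + 9/16 * 1.15
= 1.1837
chi = 2.09 - 1.1837
= 0.9062

0.9062


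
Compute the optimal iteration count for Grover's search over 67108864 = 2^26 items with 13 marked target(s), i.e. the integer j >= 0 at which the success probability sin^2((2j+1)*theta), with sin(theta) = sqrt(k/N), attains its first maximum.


After j Grover iterations the success probability is P(j) = sin^2((2j+1)*theta), where sin(theta) = sqrt(k/N).
N = 2^26 = 67108864, k = 13
sin(theta) = sqrt(k/N) = 0.0004401307709
theta = arcsin(sqrt(k/N)) = 0.0004401307851 rad
P(j) reaches its first maximum when (2j+1)*theta is as close as possible to pi/2, i.e. j = round(pi/(4*theta) - 1/2).
pi/(4*theta) - 1/2 = 1783.9654
(For comparison, the common estimate pi/4 * sqrt(N/k) = 1784.4655; the exact maximiser is used here.)
Optimal iterations = 1784

1784


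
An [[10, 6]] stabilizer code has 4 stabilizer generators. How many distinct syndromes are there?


Each stabilizer generator gives a binary (+1 or -1) measurement outcome.
With 4 independent generators:
Total syndromes = 2^4
= 16

16


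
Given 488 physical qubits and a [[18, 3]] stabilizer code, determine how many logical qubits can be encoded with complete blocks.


Each code block uses 18 physical qubits for 3 logical qubit(s).
Number of complete blocks = floor(488 / 18) = 27
Logical qubits = 27 * 3
= 81

81


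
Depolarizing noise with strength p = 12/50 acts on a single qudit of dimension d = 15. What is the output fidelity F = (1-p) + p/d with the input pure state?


F = (1-p) + p/d
= (1 - 0.2400) + 0.2400/15
= 0.7600 + 0.0160
= 0.7760

0.7760


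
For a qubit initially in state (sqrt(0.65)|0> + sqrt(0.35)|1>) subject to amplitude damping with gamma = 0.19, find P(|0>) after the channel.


For amplitude damping with parameter gamma on state sqrt(a)|0> + sqrt(b)|1>:
alpha^2 = 0.65, beta^2 = 0.35
P(|0>) = alpha^2 + gamma * beta^2
= 0.65 + 0.19 * 0.35
= 0.65 + 0.0665
= 0.7165

0.7165


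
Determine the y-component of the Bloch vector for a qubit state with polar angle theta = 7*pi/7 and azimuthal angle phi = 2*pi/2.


theta = 3.1416, phi = 3.1416
r_y = sin(theta)*sin(phi) = 0.0000 * 0.0000
r_y = 0.0000

0.0000


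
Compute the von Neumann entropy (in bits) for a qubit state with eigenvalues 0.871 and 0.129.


S = -p*log2(p) - (1-p)*log2(1-p)
p = 0.8710, 1-p = 0.1290
= -0.8710 * log2(0.8710) - 0.1290 * log2(0.1290)
= -(-0.1736) - (-0.3811)
= 0.5547

0.5547


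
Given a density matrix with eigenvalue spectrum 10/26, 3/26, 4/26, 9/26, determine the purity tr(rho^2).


tr(rho^2) = sum of eigenvalues squared
= (10/26)^2 + (3/26)^2 + (4/26)^2 + (9/26)^2
= (100 + 9 + 16 + 81) / 676
= 206/676
= 0.3047

0.3047


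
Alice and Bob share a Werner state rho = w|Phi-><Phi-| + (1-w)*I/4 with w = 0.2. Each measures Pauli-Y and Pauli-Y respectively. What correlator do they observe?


|Phi-> = (|00> - |11>)/sqrt(2)
For the pure Bell state, <Y_A Y_B> = +1 (Bell-state Pauli correlator).
The maximally-mixed part I/4 has tr(I/4 * P tensor P) = 0 for any traceless Pauli P.
So <Y_A Y_B>_rho = w * (+1) + (1 - w) * 0
= 0.2 * (+1)
= 0.2000

0.2000


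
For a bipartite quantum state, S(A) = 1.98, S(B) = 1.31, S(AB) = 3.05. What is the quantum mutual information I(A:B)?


I(A:B) = S(A) + S(B) - S(AB)
= 1.98 + 1.31 - 3.05
= 0.2400

0.2400


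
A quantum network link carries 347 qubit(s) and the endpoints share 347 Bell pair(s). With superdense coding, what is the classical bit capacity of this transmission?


Superdense coding allows 2 classical bits per shared entangled pair.
347 pair(s) -> 2 * 347 = 694 classical bits

694


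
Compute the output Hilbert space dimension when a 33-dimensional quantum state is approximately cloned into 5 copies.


Output space = H^(tensor 5) where dim(H) = 33
dim = 33^5
= 1089 (after 2 factors)
= 35937 (after 3 factors)
= 1185921 (after 4 factors)
= 39135393 (after 5 factors)
= 39135393

39135393
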